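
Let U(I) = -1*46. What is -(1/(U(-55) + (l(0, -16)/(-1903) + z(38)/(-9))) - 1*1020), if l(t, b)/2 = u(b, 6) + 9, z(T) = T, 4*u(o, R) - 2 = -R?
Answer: 877523127/860300 ≈ 1020.0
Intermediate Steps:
u(o, R) = 1/2 - R/4 (u(o, R) = 1/2 + (-R)/4 = 1/2 - R/4)
U(I) = -46
l(t, b) = 16 (l(t, b) = 2*((1/2 - 1/4*6) + 9) = 2*((1/2 - 3/2) + 9) = 2*(-1 + 9) = 2*8 = 16)
-(1/(U(-55) + (l(0, -16)/(-1903) + z(38)/(-9))) - 1*1020) = -(1/(-46 + (16/(-1903) + 38/(-9))) - 1*1020) = -(1/(-46 + (16*(-1/1903) + 38*(-1/9))) - 1020) = -(1/(-46 + (-16/1903 - 38/9)) - 1020) = -(1/(-46 - 72458/17127) - 1020) = -(1/(-860300/17127) - 1020) = -(-17127/860300 - 1020) = -1*(-877523127/860300) = 877523127/860300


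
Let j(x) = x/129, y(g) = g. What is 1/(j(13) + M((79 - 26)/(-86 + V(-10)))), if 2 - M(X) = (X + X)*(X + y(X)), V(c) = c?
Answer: 99072/87341 ≈ 1.1343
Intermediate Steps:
j(x) = x/129 (j(x) = x*(1/129) = x/129)
M(X) = 2 - 4*X² (M(X) = 2 - (X + X)*(X + X) = 2 - 2*X*2*X = 2 - 4*X²)
1/(j(13) + M((79 - 26)/(-86 + V(-10)))) = 1/((1/129)*13 + (2 - 4*(79 - 26)²/(-86 - 10)²)) = 1/(13/129 + (2 - 4*(53/(-96))²)) = 1/(13/129 + (2 - 4*(53*(-1/96))²)) = 1/(13/129 + (2 - 4*(-53/96)²)) = 1/(13/129 + (2 - 4*2809/9216)) = 1/(13/129 + (2 - 2809/2304)) = 1/(13/129 + 1799/2304) = 1/(87341/99072) = 99072/87341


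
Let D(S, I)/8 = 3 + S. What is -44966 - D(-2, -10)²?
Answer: -45030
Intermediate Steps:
D(S, I) = 24 + 8*S (D(S, I) = 8*(3 + S) = 24 + 8*S)
-44966 - D(-2, -10)² = -44966 - (24 + 8*(-2))² = -44966 - (24 - 16)² = -44966 - 1*8² = -44966 - 1*64 = -44966 - 64 = -45030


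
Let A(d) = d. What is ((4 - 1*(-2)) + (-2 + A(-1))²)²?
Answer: 225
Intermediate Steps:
((4 - 1*(-2)) + (-2 + A(-1))²)² = ((4 - 1*(-2)) + (-2 - 1)²)² = ((4 + 2) + (-3)²)² = (6 + 9)² = 15² = 225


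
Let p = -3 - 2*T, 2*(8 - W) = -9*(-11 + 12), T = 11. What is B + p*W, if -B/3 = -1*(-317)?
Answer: -2527/2 ≈ -1263.5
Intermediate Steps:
B = -951 (B = -(-3)*(-317) = -3*317 = -951)
W = 25/2 (W = 8 - (-9)*(-11 + 12)/2 = 8 - (-9)/2 = 8 - ½*(-9) = 8 + 9/2 = 25/2 ≈ 12.500)
p = -25 (p = -3 - 2*11 = -3 - 22 = -25)
B + p*W = -951 - 25*25/2 = -951 - 625/2 = -2527/2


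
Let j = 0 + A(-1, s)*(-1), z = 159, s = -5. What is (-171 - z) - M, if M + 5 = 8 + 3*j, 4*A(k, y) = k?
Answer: -1335/4 ≈ -333.75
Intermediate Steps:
A(k, y) = k/4
j = ¼ (j = 0 + ((¼)*(-1))*(-1) = 0 - ¼*(-1) = 0 + ¼ = ¼ ≈ 0.25000)
M = 15/4 (M = -5 + (8 + 3*(¼)) = -5 + (8 + ¾) = -5 + 35/4 = 15/4 ≈ 3.7500)
(-171 - z) - M = (-171 - 1*159) - 1*15/4 = (-171 - 159) - 15/4 = -330 - 15/4 = -1335/4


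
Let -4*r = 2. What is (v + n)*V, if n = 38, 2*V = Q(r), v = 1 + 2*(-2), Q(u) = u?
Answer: -35/4 ≈ -8.7500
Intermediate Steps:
r = -1/2 (r = -1/4*2 = -1/2 ≈ -0.50000)
v = -3 (v = 1 - 4 = -3)
V = -1/4 (V = (1/2)*(-1/2) = -1/4 ≈ -0.25000)
(v + n)*V = (-3 + 38)*(-1/4) = 35*(-1/4) = -35/4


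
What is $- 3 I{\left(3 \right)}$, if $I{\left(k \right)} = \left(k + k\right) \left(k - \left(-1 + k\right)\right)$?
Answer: $-18$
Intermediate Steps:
$I{\left(k \right)} = 2 k$ ($I{\left(k \right)} = 2 k 1 = 2 k$)
$- 3 I{\left(3 \right)} = - 3 \cdot 2 \cdot 3 = \left(-3\right) 6 = -18$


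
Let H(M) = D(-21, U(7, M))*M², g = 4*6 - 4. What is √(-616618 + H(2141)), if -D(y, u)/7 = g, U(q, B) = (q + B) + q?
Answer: I*√642359958 ≈ 25345.0*I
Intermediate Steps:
U(q, B) = B + 2*q (U(q, B) = (B + q) + q = B + 2*q)
g = 20 (g = 24 - 4 = 20)
D(y, u) = -140 (D(y, u) = -7*20 = -140)
H(M) = -140*M²
√(-616618 + H(2141)) = √(-616618 - 140*2141²) = √(-616618 - 140*4583881) = √(-616618 - 641743340) = √(-642359958) = I*√642359958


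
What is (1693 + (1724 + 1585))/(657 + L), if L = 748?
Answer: 5002/1405 ≈ 3.5601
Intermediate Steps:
(1693 + (1724 + 1585))/(657 + L) = (1693 + (1724 + 1585))/(657 + 748) = (1693 + 3309)/1405 = 5002*(1/1405) = 5002/1405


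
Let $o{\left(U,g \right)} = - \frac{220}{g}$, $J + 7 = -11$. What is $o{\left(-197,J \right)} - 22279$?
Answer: $- \frac{200401}{9} \approx -22267.0$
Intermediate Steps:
$J = -18$ ($J = -7 - 11 = -18$)
$o{\left(-197,J \right)} - 22279 = - \frac{220}{-18} - 22279 = \left(-220\right) \left(- \frac{1}{18}\right) - 22279 = \frac{110}{9} - 22279 = - \frac{200401}{9}$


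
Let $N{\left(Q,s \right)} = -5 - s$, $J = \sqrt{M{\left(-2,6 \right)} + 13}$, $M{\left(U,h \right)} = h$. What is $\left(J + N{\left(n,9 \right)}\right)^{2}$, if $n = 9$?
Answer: $\left(14 - \sqrt{19}\right)^{2} \approx 92.951$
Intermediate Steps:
$J = \sqrt{19}$ ($J = \sqrt{6 + 13} = \sqrt{19} \approx 4.3589$)
$\left(J + N{\left(n,9 \right)}\right)^{2} = \left(\sqrt{19} - 14\right)^{2} = \left(-14 + \sqrt{19}\right)^{2}$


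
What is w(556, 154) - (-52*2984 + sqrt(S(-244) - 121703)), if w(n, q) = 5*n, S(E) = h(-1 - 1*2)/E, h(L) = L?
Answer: 157948 - I*sqrt(1811427269)/122 ≈ 1.5795e+5 - 348.86*I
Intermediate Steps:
S(E) = -3/E (S(E) = (-1 - 1*2)/E = (-1 - 2)/E = -3/E)
w(556, 154) - (-52*2984 + sqrt(S(-244) - 121703)) = 5*556 - (-52*2984 + sqrt(-3/(-244) - 121703)) = 2780 - (-155168 + sqrt(-3*(-1/244) - 121703)) = 2780 - (-155168 + sqrt(3/244 - 121703)) = 2780 - (-155168 + sqrt(-29695529/244)) = 2780 - (-155168 + I*sqrt(1811427269)/122) = 2780 + (155168 - I*sqrt(1811427269)/122) = 157948 - I*sqrt(1811427269)/122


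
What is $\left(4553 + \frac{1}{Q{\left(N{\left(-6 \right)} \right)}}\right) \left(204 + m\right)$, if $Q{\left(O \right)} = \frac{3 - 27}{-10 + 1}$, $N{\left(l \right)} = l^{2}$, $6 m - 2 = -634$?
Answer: $\frac{1347799}{3} \approx 4.4927 \cdot 10^{5}$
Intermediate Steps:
$m = - \frac{316}{3}$ ($m = \frac{1}{3} + \frac{1}{6} \left(-634\right) = \frac{1}{3} - \frac{317}{3} = - \frac{316}{3} \approx -105.33$)
$Q{\left(O \right)} = \frac{8}{3}$ ($Q{\left(O \right)} = - \frac{24}{-9} = \left(-24\right) \left(- \frac{1}{9}\right) = \frac{8}{3}$)
$\left(4553 + \frac{1}{Q{\left(N{\left(-6 \right)} \right)}}\right) \left(204 + m\right) = \left(4553 + \frac{1}{\frac{8}{3}}\right) \left(204 - \frac{316}{3}\right) = \left(4553 + \frac{3}{8}\right) \frac{296}{3} = \frac{36427}{8} \cdot \frac{296}{3} = \frac{1347799}{3}$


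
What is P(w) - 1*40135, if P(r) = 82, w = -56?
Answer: -40053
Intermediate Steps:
P(w) - 1*40135 = 82 - 1*40135 = 82 - 40135 = -40053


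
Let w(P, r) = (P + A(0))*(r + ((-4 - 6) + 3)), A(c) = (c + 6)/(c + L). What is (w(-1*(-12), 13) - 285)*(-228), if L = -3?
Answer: 51300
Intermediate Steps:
A(c) = (6 + c)/(-3 + c) (A(c) = (c + 6)/(c - 3) = (6 + c)/(-3 + c))
w(P, r) = (-7 + r)*(-2 + P) (w(P, r) = (P + (6 + 0)/(-3 + 0))*(r + ((-4 - 6) + 3)) = (P + 6/(-3))*(r + (-10 + 3)) = (P - ⅓*6)*(r - 7) = (P - 2)*(-7 + r) = (-2 + P)*(-7 + r) = (-7 + r)*(-2 + P))
(w(-1*(-12), 13) - 285)*(-228) = ((14 - (-7)*(-12) - 2*13 - 1*(-12)*13) - 285)*(-228) = ((14 - 7*12 - 26 + 12*13) - 285)*(-228) = ((14 - 84 - 26 + 156) - 285)*(-228) = (60 - 285)*(-228) = -225*(-228) = 51300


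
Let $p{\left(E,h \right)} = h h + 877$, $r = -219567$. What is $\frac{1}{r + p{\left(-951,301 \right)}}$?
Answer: $- \frac{1}{128089} \approx -7.8071 \cdot 10^{-6}$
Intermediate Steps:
$p{\left(E,h \right)} = 877 + h^{2}$ ($p{\left(E,h \right)} = h^{2} + 877 = 877 + h^{2}$)
$\frac{1}{r + p{\left(-951,301 \right)}} = \frac{1}{-219567 + \left(877 + 301^{2}\right)} = \frac{1}{-219567 + \left(877 + 90601\right)} = \frac{1}{-219567 + 91478} = \frac{1}{-128089} = - \frac{1}{128089}$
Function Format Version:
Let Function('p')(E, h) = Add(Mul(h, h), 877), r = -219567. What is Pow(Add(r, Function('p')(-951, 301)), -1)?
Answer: Rational(-1, 128089) ≈ -7.8071e-6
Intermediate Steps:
Function('p')(E, h) = Add(877, Pow(h, 2)) (Function('p')(E, h) = Add(Pow(h, 2), 877) = Add(877, Pow(h, 2)))
Pow(Add(r, Function('p')(-951, 301)), -1) = Pow(Add(-219567, Add(877, Pow(301, 2))), -1) = Pow(Add(-219567, Add(877, 90601)), -1) = Pow(Add(-219567, 91478), -1) = Pow(-128089, -1) = Rational(-1, 128089)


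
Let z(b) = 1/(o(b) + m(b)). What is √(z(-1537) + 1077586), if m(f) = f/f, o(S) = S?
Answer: √9931032570/96 ≈ 1038.1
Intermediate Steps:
m(f) = 1
z(b) = 1/(1 + b) (z(b) = 1/(b + 1) = 1/(1 + b))
√(z(-1537) + 1077586) = √(1/(1 - 1537) + 1077586) = √(1/(-1536) + 1077586) = √(-1/1536 + 1077586) = √(1655172095/1536) = √9931032570/96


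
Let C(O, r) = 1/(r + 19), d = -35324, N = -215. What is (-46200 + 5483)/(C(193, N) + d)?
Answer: 420028/364395 ≈ 1.1527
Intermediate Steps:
C(O, r) = 1/(19 + r)
(-46200 + 5483)/(C(193, N) + d) = (-46200 + 5483)/(1/(19 - 215) - 35324) = -40717/(1/(-196) - 35324) = -40717/(-1/196 - 35324) = -40717/(-6923505/196) = -40717*(-196/6923505) = 420028/364395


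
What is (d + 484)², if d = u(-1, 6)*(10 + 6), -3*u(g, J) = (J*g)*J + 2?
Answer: 3984016/9 ≈ 4.4267e+5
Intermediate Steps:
u(g, J) = -⅔ - g*J²/3 (u(g, J) = -((J*g)*J + 2)/3 = -(g*J² + 2)/3 = -(2 + g*J²)/3 = -⅔ - g*J²/3)
d = 544/3 (d = (-⅔ - ⅓*(-1)*6²)*(10 + 6) = (-⅔ - ⅓*(-1)*36)*16 = (-⅔ + 12)*16 = (34/3)*16 = 544/3 ≈ 181.33)
(d + 484)² = (544/3 + 484)² = (1996/3)² = 3984016/9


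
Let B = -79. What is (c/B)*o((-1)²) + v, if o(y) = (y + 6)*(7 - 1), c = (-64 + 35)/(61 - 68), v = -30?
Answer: -2544/79 ≈ -32.203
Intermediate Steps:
c = 29/7 (c = -29/(-7) = -29*(-⅐) = 29/7 ≈ 4.1429)
o(y) = 36 + 6*y (o(y) = (6 + y)*6 = 36 + 6*y)
(c/B)*o((-1)²) + v = ((29/7)/(-79))*(36 + 6*(-1)²) - 30 = ((29/7)*(-1/79))*(36 + 6*1) - 30 = -29*(36 + 6)/553 - 30 = -29/553*42 - 30 = -174/79 - 30 = -2544/79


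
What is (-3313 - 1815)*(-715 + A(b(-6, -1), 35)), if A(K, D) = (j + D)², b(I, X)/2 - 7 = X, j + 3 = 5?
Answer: -3353712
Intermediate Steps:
j = 2 (j = -3 + 5 = 2)
b(I, X) = 14 + 2*X
A(K, D) = (2 + D)²
(-3313 - 1815)*(-715 + A(b(-6, -1), 35)) = (-3313 - 1815)*(-715 + (2 + 35)²) = -5128*(-715 + 37²) = -5128*(-715 + 1369) = -5128*654 = -3353712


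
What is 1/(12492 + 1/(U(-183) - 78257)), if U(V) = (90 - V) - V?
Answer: 77801/971890091 ≈ 8.0051e-5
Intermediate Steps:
U(V) = 90 - 2*V
1/(12492 + 1/(U(-183) - 78257)) = 1/(12492 + 1/((90 - 2*(-183)) - 78257)) = 1/(12492 + 1/((90 + 366) - 78257)) = 1/(12492 + 1/(456 - 78257)) = 1/(12492 + 1/(-77801)) = 1/(12492 - 1/77801) = 1/(971890091/77801) = 77801/971890091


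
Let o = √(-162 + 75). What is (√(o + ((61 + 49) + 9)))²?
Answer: 119 + I*√87 ≈ 119.0 + 9.3274*I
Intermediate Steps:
o = I*√87 (o = √(-87) = I*√87 ≈ 9.3274*I)
(√(o + ((61 + 49) + 9)))² = (√(I*√87 + ((61 + 49) + 9)))² = (√(I*√87 + (110 + 9)))² = (√(I*√87 + 119))² = (√(119 + I*√87))² = 119 + I*√87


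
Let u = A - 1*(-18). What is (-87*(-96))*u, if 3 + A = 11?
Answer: 217152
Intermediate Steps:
A = 8 (A = -3 + 11 = 8)
u = 26 (u = 8 - 1*(-18) = 8 + 18 = 26)
(-87*(-96))*u = -87*(-96)*26 = 8352*26 = 217152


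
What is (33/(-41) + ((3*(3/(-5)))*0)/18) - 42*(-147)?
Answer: 253101/41 ≈ 6173.2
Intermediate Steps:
(33/(-41) + ((3*(3/(-5)))*0)/18) - 42*(-147) = (33*(-1/41) + ((3*(3*(-1/5)))*0)*(1/18)) + 6174 = (-33/41 + ((3*(-3/5))*0)*(1/18)) + 6174 = (-33/41 - 9/5*0*(1/18)) + 6174 = (-33/41 + 0*(1/18)) + 6174 = (-33/41 + 0) + 6174 = -33/41 + 6174 = 253101/41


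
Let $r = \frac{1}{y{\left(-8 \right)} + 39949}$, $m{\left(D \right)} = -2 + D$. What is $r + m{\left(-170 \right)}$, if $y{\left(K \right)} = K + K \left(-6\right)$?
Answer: $- \frac{6878107}{39989} \approx -172.0$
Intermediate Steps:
$y{\left(K \right)} = - 5 K$ ($y{\left(K \right)} = K - 6 K = - 5 K$)
$r = \frac{1}{39989}$ ($r = \frac{1}{\left(-5\right) \left(-8\right) + 39949} = \frac{1}{40 + 39949} = \frac{1}{39989} \approx 2.5007 \cdot 10^{-5}$)
$r + m{\left(-170 \right)} = \frac{1}{39989} - 172 = - \frac{6878107}{39989}$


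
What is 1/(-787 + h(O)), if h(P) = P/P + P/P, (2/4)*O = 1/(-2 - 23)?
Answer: -1/785 ≈ -0.0012739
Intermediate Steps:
O = -2/25 (O = 2/(-2 - 23) = 2/(-25) = 2*(-1/25) = -2/25 ≈ -0.080000)
h(P) = 2 (h(P) = 1 + 1 = 2)
1/(-787 + h(O)) = 1/(-787 + 2) = 1/(-785) = -1/785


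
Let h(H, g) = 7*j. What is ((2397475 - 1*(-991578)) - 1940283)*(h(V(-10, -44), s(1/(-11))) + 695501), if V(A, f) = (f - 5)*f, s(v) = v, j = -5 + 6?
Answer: 1007631125160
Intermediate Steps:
j = 1
V(A, f) = f*(-5 + f) (V(A, f) = (-5 + f)*f = f*(-5 + f))
h(H, g) = 7 (h(H, g) = 7*1 = 7)
((2397475 - 1*(-991578)) - 1940283)*(h(V(-10, -44), s(1/(-11))) + 695501) = ((2397475 - 1*(-991578)) - 1940283)*(7 + 695501) = ((2397475 + 991578) - 1940283)*695508 = (3389053 - 1940283)*695508 = 1448770*695508 = 1007631125160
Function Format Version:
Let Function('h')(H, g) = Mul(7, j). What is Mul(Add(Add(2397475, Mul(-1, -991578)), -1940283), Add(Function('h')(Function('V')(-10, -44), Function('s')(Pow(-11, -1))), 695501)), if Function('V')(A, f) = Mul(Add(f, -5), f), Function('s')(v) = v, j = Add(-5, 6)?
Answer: 1007631125160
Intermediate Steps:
j = 1
Function('V')(A, f) = Mul(f, Add(-5, f)) (Function('V')(A, f) = Mul(Add(-5, f), f) = Mul(f, Add(-5, f)))
Function('h')(H, g) = 7 (Function('h')(H, g) = Mul(7, 1) = 7)
Mul(Add(Add(2397475, Mul(-1, -991578)), -1940283), Add(Function('h')(Function('V')(-10, -44), Function('s')(Pow(-11, -1))), 695501)) = Mul(Add(Add(2397475, Mul(-1, -991578)), -1940283), Add(7, 695501)) = Mul(Add(Add(2397475, 991578), -1940283), 695508) = Mul(Add(3389053, -1940283), 695508) = Mul(1448770, 695508) = 1007631125160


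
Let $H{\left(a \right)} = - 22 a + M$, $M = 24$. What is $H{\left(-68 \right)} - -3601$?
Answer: $5121$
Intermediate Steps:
$H{\left(a \right)} = 24 - 22 a$ ($H{\left(a \right)} = - 22 a + 24 = 24 - 22 a$)
$H{\left(-68 \right)} - -3601 = \left(24 - -1496\right) - -3601 = \left(24 + 1496\right) + 3601 = 1520 + 3601 = 5121$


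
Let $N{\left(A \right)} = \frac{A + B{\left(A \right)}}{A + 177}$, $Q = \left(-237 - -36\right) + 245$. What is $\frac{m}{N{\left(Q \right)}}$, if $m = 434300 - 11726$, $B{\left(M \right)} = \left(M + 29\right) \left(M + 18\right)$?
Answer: $\frac{46694427}{2285} \approx 20435.0$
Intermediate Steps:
$B{\left(M \right)} = \left(18 + M\right) \left(29 + M\right)$ ($B{\left(M \right)} = \left(29 + M\right) \left(18 + M\right) = \left(18 + M\right) \left(29 + M\right)$)
$Q = 44$ ($Q = \left(-237 + 36\right) + 245 = -201 + 245 = 44$)
$N{\left(A \right)} = \frac{522 + A^{2} + 48 A}{177 + A}$ ($N{\left(A \right)} = \frac{A + \left(522 + A^{2} + 47 A\right)}{A + 177} = \frac{522 + A^{2} + 48 A}{177 + A}$)
$m = 422574$
$\frac{m}{N{\left(Q \right)}} = \frac{422574}{\frac{1}{177 + 44} \left(522 + 44^{2} + 48 \cdot 44\right)} = \frac{422574}{\frac{1}{221} \left(522 + 1936 + 2112\right)} = \frac{422574}{\frac{1}{221} \cdot 4570} = \frac{422574}{\frac{4570}{221}} = 422574 \cdot \frac{221}{4570} = \frac{46694427}{2285}$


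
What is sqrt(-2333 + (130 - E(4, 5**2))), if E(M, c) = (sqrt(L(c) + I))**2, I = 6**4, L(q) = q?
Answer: 2*I*sqrt(881) ≈ 59.363*I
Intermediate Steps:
I = 1296
E(M, c) = 1296 + c (E(M, c) = (sqrt(c + 1296))**2 = (sqrt(1296 + c))**2 = 1296 + c)
sqrt(-2333 + (130 - E(4, 5**2))) = sqrt(-2333 + (130 - (1296 + 5**2))) = sqrt(-2333 + (130 - (1296 + 25))) = sqrt(-2333 + (130 - 1*1321)) = sqrt(-2333 + (130 - 1321)) = sqrt(-2333 - 1191) = sqrt(-3524) = 2*I*sqrt(881)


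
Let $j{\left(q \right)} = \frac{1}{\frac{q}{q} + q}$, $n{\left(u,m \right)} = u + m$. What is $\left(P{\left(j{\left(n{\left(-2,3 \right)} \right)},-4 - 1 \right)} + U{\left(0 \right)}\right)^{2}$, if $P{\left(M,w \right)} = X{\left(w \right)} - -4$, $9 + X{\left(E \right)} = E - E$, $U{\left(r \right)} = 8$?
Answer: $9$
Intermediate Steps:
$X{\left(E \right)} = -9$ ($X{\left(E \right)} = -9 + \left(E - E\right) = -9 + 0 = -9$)
$n{\left(u,m \right)} = m + u$
$j{\left(q \right)} = \frac{1}{1 + q}$
$P{\left(M,w \right)} = -5$ ($P{\left(M,w \right)} = -9 - -4 = -9 + 4 = -5$)
$\left(P{\left(j{\left(n{\left(-2,3 \right)} \right)},-4 - 1 \right)} + U{\left(0 \right)}\right)^{2} = \left(-5 + 8\right)^{2} = 3^{2} = 9$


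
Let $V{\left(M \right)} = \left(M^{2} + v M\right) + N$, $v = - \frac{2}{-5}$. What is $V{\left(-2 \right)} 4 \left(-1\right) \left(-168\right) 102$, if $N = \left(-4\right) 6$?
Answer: $- \frac{7128576}{5} \approx -1.4257 \cdot 10^{6}$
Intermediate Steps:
$v = \frac{2}{5}$ ($v = \left(-2\right) \left(- \frac{1}{5}\right) = \frac{2}{5} \approx 0.4$)
$N = -24$
$V{\left(M \right)} = -24 + M^{2} + \frac{2 M}{5}$ ($V{\left(M \right)} = \left(M^{2} + \frac{2 M}{5}\right) - 24 = -24 + M^{2} + \frac{2 M}{5}$)
$V{\left(-2 \right)} 4 \left(-1\right) \left(-168\right) 102 = \left(-24 + \left(-2\right)^{2} + \frac{2}{5} \left(-2\right)\right) 4 \left(-1\right) \left(-168\right) 102 = \left(-24 + 4 - \frac{4}{5}\right) 4 \left(-1\right) \left(-168\right) 102 = \left(- \frac{104}{5}\right) 4 \left(-1\right) \left(-168\right) 102 = \left(- \frac{416}{5}\right) \left(-1\right) \left(-168\right) 102 = \frac{416}{5} \left(-168\right) 102 = \left(- \frac{69888}{5}\right) 102 = - \frac{7128576}{5}$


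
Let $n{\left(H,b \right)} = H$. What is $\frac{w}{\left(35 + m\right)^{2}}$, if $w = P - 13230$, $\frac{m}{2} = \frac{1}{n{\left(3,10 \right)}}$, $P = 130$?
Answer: $- \frac{117900}{11449} \approx -10.298$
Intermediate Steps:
$m = \frac{2}{3} \approx 0.66667$
$w = -13100$ ($w = 130 - 13230 = -13100$)
$\frac{w}{\left(35 + m\right)^{2}} = - \frac{13100}{\left(35 + \frac{2}{3}\right)^{2}} = - \frac{13100}{\left(\frac{107}{3}\right)^{2}} = - \frac{13100}{\frac{11449}{9}} = \left(-13100\right) \frac{9}{11449} = - \frac{117900}{11449}$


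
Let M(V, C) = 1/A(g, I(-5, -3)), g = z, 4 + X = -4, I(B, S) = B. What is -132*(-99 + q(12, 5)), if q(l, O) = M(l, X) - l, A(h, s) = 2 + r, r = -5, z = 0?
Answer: 14696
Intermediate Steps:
X = -8 (X = -4 - 4 = -8)
g = 0
A(h, s) = -3 (A(h, s) = 2 - 5 = -3)
M(V, C) = -⅓ (M(V, C) = 1/(-3) = -⅓)
q(l, O) = -⅓ - l
-132*(-99 + q(12, 5)) = -132*(-99 + (-⅓ - 1*12)) = -132*(-99 + (-⅓ - 12)) = -132*(-99 - 37/3) = -132*(-334/3) = 14696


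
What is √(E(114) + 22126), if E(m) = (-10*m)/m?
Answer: 2*√5529 ≈ 148.71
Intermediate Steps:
E(m) = -10
√(E(114) + 22126) = √(-10 + 22126) = √22116 = 2*√5529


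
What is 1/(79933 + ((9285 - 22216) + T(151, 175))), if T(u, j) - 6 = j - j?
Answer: 1/67008 ≈ 1.4924e-5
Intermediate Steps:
T(u, j) = 6 (T(u, j) = 6 + (j - j) = 6 + 0 = 6)
1/(79933 + ((9285 - 22216) + T(151, 175))) = 1/(79933 + ((9285 - 22216) + 6)) = 1/(79933 + (-12931 + 6)) = 1/(79933 - 12925) = 1/67008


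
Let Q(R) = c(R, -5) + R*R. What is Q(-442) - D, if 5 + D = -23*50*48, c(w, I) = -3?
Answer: 250566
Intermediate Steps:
Q(R) = -3 + R² (Q(R) = -3 + R*R = -3 + R²)
D = -55205 (D = -5 - 23*50*48 = -5 - 1150*48 = -5 - 55200 = -55205)
Q(-442) - D = (-3 + (-442)²) - 1*(-55205) = (-3 + 195364) + 55205 = 195361 + 55205 = 250566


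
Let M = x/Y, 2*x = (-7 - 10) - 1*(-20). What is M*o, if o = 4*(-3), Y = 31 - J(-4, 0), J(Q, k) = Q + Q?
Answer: -6/13 ≈ -0.46154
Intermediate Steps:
J(Q, k) = 2*Q
x = 3/2 (x = ((-7 - 10) - 1*(-20))/2 = (-17 + 20)/2 = (1/2)*3 = 3/2 ≈ 1.5000)
Y = 39 (Y = 31 - 2*(-4) = 31 - 1*(-8) = 31 + 8 = 39)
M = 1/26 (M = (3/2)/39 = (3/2)*(1/39) = 1/26 ≈ 0.038462)
o = -12
M*o = (1/26)*(-12) = -6/13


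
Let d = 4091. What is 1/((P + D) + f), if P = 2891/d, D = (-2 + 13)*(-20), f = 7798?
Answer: 4091/31004489 ≈ 0.00013195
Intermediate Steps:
D = -220 (D = 11*(-20) = -220)
P = 2891/4091 ≈ 0.70667
1/((P + D) + f) = 1/((2891/4091 - 220) + 7798) = 1/(-897129/4091 + 7798) = 1/(31004489/4091) = 4091/31004489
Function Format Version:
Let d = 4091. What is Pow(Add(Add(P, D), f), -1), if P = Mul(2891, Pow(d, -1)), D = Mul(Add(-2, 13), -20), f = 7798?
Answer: Rational(4091, 31004489) ≈ 0.00013195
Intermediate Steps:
D = -220 (D = Mul(11, -20) = -220)
P = Rational(2891, 4091) (P = Mul(2891, Pow(4091, -1)) = Mul(2891, Rational(1, 4091)) = Rational(2891, 4091) ≈ 0.70667)
Pow(Add(Add(P, D), f), -1) = Pow(Add(Add(Rational(2891, 4091), -220), 7798), -1) = Pow(Add(Rational(-897129, 4091), 7798), -1) = Pow(Rational(31004489, 4091), -1) = Rational(4091, 31004489)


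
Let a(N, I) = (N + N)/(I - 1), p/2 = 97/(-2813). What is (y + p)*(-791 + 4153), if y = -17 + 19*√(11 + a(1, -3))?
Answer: -1664190/29 + 31939*√42 ≈ 1.4960e+5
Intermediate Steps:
p = -2/29 (p = 2*(97/(-2813)) = 2*(97*(-1/2813)) = 2*(-1/29) = -2/29 ≈ -0.068966)
a(N, I) = 2*N/(-1 + I) (a(N, I) = (2*N)/(-1 + I) = 2*N/(-1 + I))
y = -17 + 19*√42/2 (y = -17 + 19*√(11 + 2*1/(-1 - 3)) = -17 + 19*√(11 + 2*1/(-4)) = -17 + 19*√(11 + 2*1*(-¼)) = -17 + 19*√(11 - ½) = -17 + 19*√(21/2) = -17 + 19*(√42/2) = -17 + 19*√42/2 ≈ 44.567)
(y + p)*(-791 + 4153) = ((-17 + 19*√42/2) - 2/29)*(-791 + 4153) = (-495/29 + 19*√42/2)*3362 = -1664190/29 + 31939*√42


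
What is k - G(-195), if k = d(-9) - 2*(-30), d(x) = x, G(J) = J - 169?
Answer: 415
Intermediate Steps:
G(J) = -169 + J
k = 51 (k = -9 - 2*(-30) = -9 + 60 = 51)
k - G(-195) = 51 - (-169 - 195) = 51 - 1*(-364) = 51 + 364 = 415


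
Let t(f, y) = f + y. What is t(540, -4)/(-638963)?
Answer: -536/638963 ≈ -0.00083886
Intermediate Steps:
t(540, -4)/(-638963) = (540 - 4)/(-638963) = 536*(-1/638963) = -536/638963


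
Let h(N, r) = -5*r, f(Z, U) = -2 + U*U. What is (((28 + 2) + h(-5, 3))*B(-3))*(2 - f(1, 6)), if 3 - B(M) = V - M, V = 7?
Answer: 3360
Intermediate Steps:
f(Z, U) = -2 + U²
B(M) = -4 + M (B(M) = 3 - (7 - M) = 3 + (-7 + M) = -4 + M)
(((28 + 2) + h(-5, 3))*B(-3))*(2 - f(1, 6)) = (((28 + 2) - 5*3)*(-4 - 3))*(2 - (-2 + 6²)) = ((30 - 15)*(-7))*(2 - (-2 + 36)) = (15*(-7))*(2 - 1*34) = -105*(2 - 34) = -105*(-32) = 3360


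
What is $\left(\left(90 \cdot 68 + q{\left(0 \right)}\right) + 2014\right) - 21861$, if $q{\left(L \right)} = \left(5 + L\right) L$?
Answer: $-13727$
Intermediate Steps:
$q{\left(L \right)} = L \left(5 + L\right)$
$\left(\left(90 \cdot 68 + q{\left(0 \right)}\right) + 2014\right) - 21861 = \left(\left(90 \cdot 68 + 0 \left(5 + 0\right)\right) + 2014\right) - 21861 = \left(\left(6120 + 0 \cdot 5\right) + 2014\right) - 21861 = \left(\left(6120 + 0\right) + 2014\right) - 21861 = \left(6120 + 2014\right) - 21861 = 8134 - 21861 = -13727$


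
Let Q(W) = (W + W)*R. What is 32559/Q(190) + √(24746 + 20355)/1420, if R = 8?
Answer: 32559/3040 + √45101/1420 ≈ 10.860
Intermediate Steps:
Q(W) = 16*W (Q(W) = (W + W)*8 = (2*W)*8 = 16*W)
32559/Q(190) + √(24746 + 20355)/1420 = 32559/((16*190)) + √(24746 + 20355)/1420 = 32559/3040 + √45101*(1/1420) = 32559*(1/3040) + √45101/1420 = 32559/3040 + √45101/1420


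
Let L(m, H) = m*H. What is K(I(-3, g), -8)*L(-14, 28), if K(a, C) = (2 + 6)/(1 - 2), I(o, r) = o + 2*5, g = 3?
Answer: 3136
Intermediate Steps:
L(m, H) = H*m
I(o, r) = 10 + o (I(o, r) = o + 10 = 10 + o)
K(a, C) = -8 (K(a, C) = 8/(-1) = 8*(-1) = -8)
K(I(-3, g), -8)*L(-14, 28) = -224*(-14) = -8*(-392) = 3136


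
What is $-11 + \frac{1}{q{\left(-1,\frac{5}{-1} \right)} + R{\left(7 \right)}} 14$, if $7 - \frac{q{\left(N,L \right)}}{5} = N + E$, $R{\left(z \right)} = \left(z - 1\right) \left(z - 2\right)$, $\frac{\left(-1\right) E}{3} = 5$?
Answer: $- \frac{1581}{145} \approx -10.903$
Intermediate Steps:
$E = -15$ ($E = \left(-3\right) 5 = -15$)
$R{\left(z \right)} = \left(-1 + z\right) \left(-2 + z\right)$
$q{\left(N,L \right)} = 110 - 5 N$ ($q{\left(N,L \right)} = 35 - 5 \left(N - 15\right) = 35 - 5 \left(-15 + N\right) = 35 - \left(-75 + 5 N\right) = 110 - 5 N$)
$-11 + \frac{1}{q{\left(-1,\frac{5}{-1} \right)} + R{\left(7 \right)}} 14 = -11 + \frac{1}{\left(110 - -5\right) + \left(2 + 7^{2} - 21\right)} 14 = -11 + \frac{1}{\left(110 + 5\right) + \left(2 + 49 - 21\right)} 14 = -11 + \frac{1}{115 + 30} \cdot 14 = -11 + \frac{1}{145} \cdot 14 = -11 + \frac{14}{145} = - \frac{1581}{145}$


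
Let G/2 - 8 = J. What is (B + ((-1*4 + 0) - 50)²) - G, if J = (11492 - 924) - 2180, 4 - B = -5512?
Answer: -8360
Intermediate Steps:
B = 5516 (B = 4 - 1*(-5512) = 4 + 5512 = 5516)
J = 8388 (J = 10568 - 2180 = 8388)
G = 16792 (G = 16 + 2*8388 = 16 + 16776 = 16792)
(B + ((-1*4 + 0) - 50)²) - G = (5516 + ((-1*4 + 0) - 50)²) - 1*16792 = (5516 + ((-4 + 0) - 50)²) - 16792 = (5516 + (-4 - 50)²) - 16792 = (5516 + (-54)²) - 16792 = (5516 + 2916) - 16792 = 8432 - 16792 = -8360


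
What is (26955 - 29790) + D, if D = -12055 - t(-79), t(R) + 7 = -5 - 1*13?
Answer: -14865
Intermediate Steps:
t(R) = -25 (t(R) = -7 + (-5 - 1*13) = -7 + (-5 - 13) = -7 - 18 = -25)
D = -12030 (D = -12055 - 1*(-25) = -12055 + 25 = -12030)
(26955 - 29790) + D = (26955 - 29790) - 12030 = -2835 - 12030 = -14865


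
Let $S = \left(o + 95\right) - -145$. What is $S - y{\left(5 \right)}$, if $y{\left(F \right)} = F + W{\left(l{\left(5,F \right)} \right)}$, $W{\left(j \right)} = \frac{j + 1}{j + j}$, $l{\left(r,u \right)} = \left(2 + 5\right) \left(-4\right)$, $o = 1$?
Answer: $\frac{13189}{56} \approx 235.52$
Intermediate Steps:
$S = 241$ ($S = \left(1 + 95\right) - -145 = 96 + 145 = 241$)
$l{\left(r,u \right)} = -28$ ($l{\left(r,u \right)} = 7 \left(-4\right) = -28$)
$W{\left(j \right)} = \frac{1 + j}{2 j}$
$y{\left(F \right)} = \frac{27}{56} + F$ ($y{\left(F \right)} = F + \frac{1 - 28}{2 \left(-28\right)} = F + \frac{1}{2} \left(- \frac{1}{28}\right) \left(-27\right) = F + \frac{27}{56} = \frac{27}{56} + F$)
$S - y{\left(5 \right)} = 241 - \left(\frac{27}{56} + 5\right) = 241 - \frac{307}{56} = \frac{13189}{56}$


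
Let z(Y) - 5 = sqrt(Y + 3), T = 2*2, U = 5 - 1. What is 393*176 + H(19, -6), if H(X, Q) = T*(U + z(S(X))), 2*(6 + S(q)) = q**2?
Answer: 69204 + 2*sqrt(710) ≈ 69257.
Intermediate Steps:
S(q) = -6 + q**2/2
U = 4
T = 4
z(Y) = 5 + sqrt(3 + Y) (z(Y) = 5 + sqrt(Y + 3) = 5 + sqrt(3 + Y))
H(X, Q) = 36 + 4*sqrt(-3 + X**2/2) (H(X, Q) = 4*(4 + (5 + sqrt(3 + (-6 + X**2/2)))) = 4*(4 + (5 + sqrt(-3 + X**2/2))) = 4*(9 + sqrt(-3 + X**2/2)) = 36 + 4*sqrt(-3 + X**2/2))
393*176 + H(19, -6) = 393*176 + (36 + 2*sqrt(-12 + 2*19**2)) = 69168 + (36 + 2*sqrt(-12 + 2*361)) = 69168 + (36 + 2*sqrt(-12 + 722)) = 69168 + (36 + 2*sqrt(710)) = 69204 + 2*sqrt(710)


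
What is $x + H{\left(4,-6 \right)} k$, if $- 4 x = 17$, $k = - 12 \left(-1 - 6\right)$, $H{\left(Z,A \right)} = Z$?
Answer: $\frac{1327}{4} \approx 331.75$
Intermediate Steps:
$k = 84$ ($k = - 12 \left(-1 - 6\right) = \left(-12\right) \left(-7\right) = 84$)
$x = - \frac{17}{4}$ ($x = \left(- \frac{1}{4}\right) 17 = - \frac{17}{4} \approx -4.25$)
$x + H{\left(4,-6 \right)} k = - \frac{17}{4} + 4 \cdot 84 = - \frac{17}{4} + 336 = \frac{1327}{4}$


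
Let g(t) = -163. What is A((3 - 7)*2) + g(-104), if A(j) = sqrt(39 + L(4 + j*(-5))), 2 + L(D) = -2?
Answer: -163 + sqrt(35) ≈ -157.08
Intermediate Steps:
L(D) = -4 (L(D) = -2 - 2 = -4)
A(j) = sqrt(35) (A(j) = sqrt(39 - 4) = sqrt(35))
A((3 - 7)*2) + g(-104) = sqrt(35) - 163 = -163 + sqrt(35)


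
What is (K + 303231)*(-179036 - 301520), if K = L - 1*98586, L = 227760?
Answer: -207794817180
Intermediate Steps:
K = 129174 (K = 227760 - 1*98586 = 227760 - 98586 = 129174)
(K + 303231)*(-179036 - 301520) = (129174 + 303231)*(-179036 - 301520) = 432405*(-480556) = -207794817180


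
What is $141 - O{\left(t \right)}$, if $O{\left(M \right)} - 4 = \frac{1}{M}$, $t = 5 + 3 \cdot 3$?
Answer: $\frac{1917}{14} \approx 136.93$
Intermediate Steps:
$t = 14$ ($t = 5 + 9 = 14$)
$O{\left(M \right)} = 4 + \frac{1}{M}$
$141 - O{\left(t \right)} = 141 - \left(4 + \frac{1}{14}\right) = 141 - \frac{57}{14} = \frac{1917}{14}$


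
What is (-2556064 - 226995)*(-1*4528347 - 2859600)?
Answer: 20561092389873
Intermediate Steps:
(-2556064 - 226995)*(-1*4528347 - 2859600) = -2783059*(-4528347 - 2859600) = -2783059*(-7387947) = 20561092389873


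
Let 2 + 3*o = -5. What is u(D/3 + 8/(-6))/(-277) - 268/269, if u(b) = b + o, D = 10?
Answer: -222439/223539 ≈ -0.99508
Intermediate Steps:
o = -7/3 (o = -2/3 + (1/3)*(-5) = -2/3 - 5/3 = -7/3 ≈ -2.3333)
u(b) = -7/3 + b (u(b) = b - 7/3 = -7/3 + b)
u(D/3 + 8/(-6))/(-277) - 268/269 = (-7/3 + (10/3 + 8/(-6)))/(-277) - 268/269 = (-7/3 + (10*(1/3) + 8*(-1/6)))*(-1/277) - 268*1/269 = (-7/3 + (10/3 - 4/3))*(-1/277) - 268/269 = (-7/3 + 2)*(-1/277) - 268/269 = -1/3*(-1/277) - 268/269 = 1/831 - 268/269 = -222439/223539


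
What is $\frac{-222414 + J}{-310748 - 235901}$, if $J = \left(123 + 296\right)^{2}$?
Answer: $\frac{46853}{546649} \approx 0.085709$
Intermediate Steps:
$J = 175561$ ($J = 419^{2} = 175561$)
$\frac{-222414 + J}{-310748 - 235901} = \frac{-222414 + 175561}{-310748 - 235901} = - \frac{46853}{-546649} = \left(-46853\right) \left(- \frac{1}{546649}\right) = \frac{46853}{546649}$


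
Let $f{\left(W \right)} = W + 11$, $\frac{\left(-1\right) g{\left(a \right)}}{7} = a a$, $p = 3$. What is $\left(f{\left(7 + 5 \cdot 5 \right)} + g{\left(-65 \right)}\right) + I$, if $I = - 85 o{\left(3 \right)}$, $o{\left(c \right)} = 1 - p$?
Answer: $-29362$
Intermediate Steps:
$o{\left(c \right)} = -2$ ($o{\left(c \right)} = 1 - 3 = -2$)
$g{\left(a \right)} = - 7 a^{2}$ ($g{\left(a \right)} = - 7 a a = - 7 a^{2}$)
$f{\left(W \right)} = 11 + W$
$I = 170$ ($I = \left(-85\right) \left(-2\right) = 170$)
$\left(f{\left(7 + 5 \cdot 5 \right)} + g{\left(-65 \right)}\right) + I = \left(\left(11 + \left(7 + 5 \cdot 5\right)\right) - 7 \left(-65\right)^{2}\right) + 170 = \left(\left(11 + \left(7 + 25\right)\right) - 29575\right) + 170 = \left(\left(11 + 32\right) - 29575\right) + 170 = \left(43 - 29575\right) + 170 = -29532 + 170 = -29362$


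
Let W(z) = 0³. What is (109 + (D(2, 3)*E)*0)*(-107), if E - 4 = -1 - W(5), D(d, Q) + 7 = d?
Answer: -11663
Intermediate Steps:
W(z) = 0
D(d, Q) = -7 + d
E = 3 (E = 4 + (-1 - 1*0) = 4 + (-1 + 0) = 4 - 1 = 3)
(109 + (D(2, 3)*E)*0)*(-107) = (109 + ((-7 + 2)*3)*0)*(-107) = (109 - 5*3*0)*(-107) = (109 - 15*0)*(-107) = (109 + 0)*(-107) = 109*(-107) = -11663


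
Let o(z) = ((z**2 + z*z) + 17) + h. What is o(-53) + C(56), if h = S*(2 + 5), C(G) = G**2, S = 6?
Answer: 8813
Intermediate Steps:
h = 42 (h = 6*(2 + 5) = 6*7 = 42)
o(z) = 59 + 2*z**2 (o(z) = ((z**2 + z*z) + 17) + 42 = ((z**2 + z**2) + 17) + 42 = (2*z**2 + 17) + 42 = (17 + 2*z**2) + 42 = 59 + 2*z**2)
o(-53) + C(56) = (59 + 2*(-53)**2) + 56**2 = (59 + 2*2809) + 3136 = (59 + 5618) + 3136 = 5677 + 3136 = 8813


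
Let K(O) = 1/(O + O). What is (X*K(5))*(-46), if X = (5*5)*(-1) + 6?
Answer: 437/5 ≈ 87.400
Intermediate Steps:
K(O) = 1/(2*O)
X = -19 (X = 25*(-1) + 6 = -25 + 6 = -19)
(X*K(5))*(-46) = -19/(2*5)*(-46) = -19*⅒*(-46) = -19/10*(-46) = 437/5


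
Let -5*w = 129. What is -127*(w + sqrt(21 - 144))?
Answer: 16383/5 - 127*I*sqrt(123) ≈ 3276.6 - 1408.5*I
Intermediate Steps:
w = -129/5 (w = -1/5*129 = -129/5 ≈ -25.800)
-127*(w + sqrt(21 - 144)) = -127*(-129/5 + sqrt(21 - 144)) = -127*(-129/5 + sqrt(-123)) = -127*(-129/5 + I*sqrt(123)) = 16383/5 - 127*I*sqrt(123)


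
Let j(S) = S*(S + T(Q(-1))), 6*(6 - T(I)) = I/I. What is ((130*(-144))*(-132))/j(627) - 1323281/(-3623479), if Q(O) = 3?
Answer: 1723422106303/261408645497 ≈ 6.5928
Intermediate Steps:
T(I) = 35/6 (T(I) = 6 - I/(6*I) = 6 - 1/6*1 = 6 - 1/6 = 35/6)
j(S) = S*(35/6 + S) (j(S) = S*(S + 35/6) = S*(35/6 + S))
((130*(-144))*(-132))/j(627) - 1323281/(-3623479) = ((130*(-144))*(-132))/(((1/6)*627*(35 + 6*627))) - 1323281/(-3623479) = (-18720*(-132))/(((1/6)*627*(35 + 3762))) - 1323281*(-1/3623479) = 2471040/(((1/6)*627*3797)) + 1323281/3623479 = 2471040/(793573/2) + 1323281/3623479 = 2471040*(2/793573) + 1323281/3623479 = 449280/72143 + 1323281/3623479 = 1723422106303/261408645497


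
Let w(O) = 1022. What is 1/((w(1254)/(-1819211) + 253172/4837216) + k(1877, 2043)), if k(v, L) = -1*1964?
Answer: -2199979139144/4320645121865681 ≈ -0.00050918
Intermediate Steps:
k(v, L) = -1964
1/((w(1254)/(-1819211) + 253172/4837216) + k(1877, 2043)) = 1/((1022/(-1819211) + 253172/4837216) - 1964) = 1/((1022*(-1/1819211) + 253172*(1/4837216)) - 1964) = 1/((-1022/1819211 + 63293/1209304) - 1964) = 1/(113907413135/2199979139144 - 1964) = 1/(-4320645121865681/2199979139144) = -2199979139144/4320645121865681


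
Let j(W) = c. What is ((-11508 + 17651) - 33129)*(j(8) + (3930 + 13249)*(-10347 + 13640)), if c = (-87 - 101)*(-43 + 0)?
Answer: -1526828237566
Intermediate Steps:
c = 8084 (c = -188*(-43) = 8084)
j(W) = 8084
((-11508 + 17651) - 33129)*(j(8) + (3930 + 13249)*(-10347 + 13640)) = ((-11508 + 17651) - 33129)*(8084 + (3930 + 13249)*(-10347 + 13640)) = (6143 - 33129)*(8084 + 17179*3293) = -26986*(8084 + 56570447) = -26986*56578531 = -1526828237566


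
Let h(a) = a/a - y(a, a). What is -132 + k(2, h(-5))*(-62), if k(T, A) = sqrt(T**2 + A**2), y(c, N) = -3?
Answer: -132 - 124*sqrt(5) ≈ -409.27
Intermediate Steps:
h(a) = 4 (h(a) = a/a - 1*(-3) = 1 + 3 = 4)
k(T, A) = sqrt(A**2 + T**2)
-132 + k(2, h(-5))*(-62) = -132 + sqrt(4**2 + 2**2)*(-62) = -132 + sqrt(16 + 4)*(-62) = -132 + sqrt(20)*(-62) = -132 + (2*sqrt(5))*(-62) = -132 - 124*sqrt(5)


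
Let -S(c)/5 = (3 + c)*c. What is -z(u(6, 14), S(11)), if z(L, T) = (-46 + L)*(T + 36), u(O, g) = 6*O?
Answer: -7340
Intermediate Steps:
S(c) = -5*c*(3 + c) (S(c) = -5*(3 + c)*c = -5*c*(3 + c))
z(L, T) = (-46 + L)*(36 + T)
-z(u(6, 14), S(11)) = -(-1656 - (-230)*11*(3 + 11) + 36*(6*6) + (6*6)*(-5*11*(3 + 11))) = -(-1656 - (-230)*11*14 + 36*36 + 36*(-5*11*14)) = -(-1656 - 46*(-770) + 1296 + 36*(-770)) = -(-1656 + 35420 + 1296 - 27720) = -1*7340 = -7340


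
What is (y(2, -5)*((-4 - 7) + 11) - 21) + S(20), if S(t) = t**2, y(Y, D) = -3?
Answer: 379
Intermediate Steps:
(y(2, -5)*((-4 - 7) + 11) - 21) + S(20) = (-3*((-4 - 7) + 11) - 21) + 20**2 = (-3*(-11 + 11) - 21) + 400 = (-3*0 - 21) + 400 = (0 - 21) + 400 = -21 + 400 = 379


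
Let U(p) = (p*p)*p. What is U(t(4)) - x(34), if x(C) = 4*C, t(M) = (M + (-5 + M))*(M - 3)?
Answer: -109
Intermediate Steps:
t(M) = (-5 + 2*M)*(-3 + M)
U(p) = p³ (U(p) = p²*p = p³)
U(t(4)) - x(34) = (15 - 11*4 + 2*4²)³ - 4*34 = (15 - 44 + 2*16)³ - 1*136 = (15 - 44 + 32)³ - 136 = 3³ - 136 = 27 - 136 = -109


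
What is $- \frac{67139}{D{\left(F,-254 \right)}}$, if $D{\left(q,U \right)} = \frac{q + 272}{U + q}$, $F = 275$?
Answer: $- \frac{1409919}{547} \approx -2577.5$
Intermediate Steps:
$D{\left(q,U \right)} = \frac{272 + q}{U + q}$
$- \frac{67139}{D{\left(F,-254 \right)}} = - \frac{67139}{\frac{1}{-254 + 275} \left(272 + 275\right)} = - \frac{67139}{\frac{1}{21} \cdot 547} = - \frac{67139}{\frac{547}{21}} = \left(-67139\right) \frac{21}{547} = - \frac{1409919}{547}$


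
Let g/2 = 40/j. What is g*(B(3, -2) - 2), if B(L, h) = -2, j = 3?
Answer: -320/3 ≈ -106.67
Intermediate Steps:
g = 80/3 (g = 2*(40/3) = 80/3 ≈ 26.667)
g*(B(3, -2) - 2) = 80*(-2 - 2)/3 = (80/3)*(-4) = -320/3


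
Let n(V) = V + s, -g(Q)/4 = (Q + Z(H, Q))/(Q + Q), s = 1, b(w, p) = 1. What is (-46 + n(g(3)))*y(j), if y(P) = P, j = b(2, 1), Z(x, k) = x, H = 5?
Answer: -151/3 ≈ -50.333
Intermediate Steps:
j = 1
g(Q) = -2*(5 + Q)/Q (g(Q) = -4*(Q + 5)/(Q + Q) = -4*(5 + Q)/(2*Q) = -4*(5 + Q)*1/(2*Q) = -2*(5 + Q)/Q)
n(V) = 1 + V (n(V) = V + 1 = 1 + V)
(-46 + n(g(3)))*y(j) = (-46 + (1 + (-2 - 10/3)))*1 = (-46 + (1 - 16/3))*1 = (-46 - 13/3)*1 = -151/3*1 = -151/3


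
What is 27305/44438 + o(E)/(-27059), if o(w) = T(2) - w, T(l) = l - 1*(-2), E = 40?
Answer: 740445763/1202447842 ≈ 0.61578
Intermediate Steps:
T(l) = 2 + l (T(l) = l + 2 = 2 + l)
o(w) = 4 - w (o(w) = (2 + 2) - w = 4 - w)
27305/44438 + o(E)/(-27059) = 27305/44438 + (4 - 1*40)/(-27059) = 27305*(1/44438) + (4 - 40)*(-1/27059) = 27305/44438 - 36*(-1/27059) = 27305/44438 + 36/27059 = 740445763/1202447842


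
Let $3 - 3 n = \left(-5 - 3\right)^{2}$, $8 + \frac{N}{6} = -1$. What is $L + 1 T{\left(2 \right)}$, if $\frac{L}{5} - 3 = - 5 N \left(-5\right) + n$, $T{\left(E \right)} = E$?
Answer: $- \frac{20504}{3} \approx -6834.7$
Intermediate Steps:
$N = -54$ ($N = -48 + 6 \left(-1\right) = -48 - 6 = -54$)
$n = - \frac{61}{3}$ ($n = 1 - \frac{\left(-5 - 3\right)^{2}}{3} = 1 - \frac{\left(-8\right)^{2}}{3} = 1 - \frac{64}{3} = - \frac{61}{3} \approx -20.333$)
$L = - \frac{20510}{3}$ ($L = 15 + 5 \left(\left(-5\right) \left(-54\right) \left(-5\right) - \frac{61}{3}\right) = 15 + 5 \left(270 \left(-5\right) - \frac{61}{3}\right) = 15 + 5 \left(-1350 - \frac{61}{3}\right) = 15 + 5 \left(- \frac{4111}{3}\right) = 15 - \frac{20555}{3} = - \frac{20510}{3} \approx -6836.7$)
$L + 1 T{\left(2 \right)} = - \frac{20510}{3} + 1 \cdot 2 = - \frac{20510}{3} + 2 = - \frac{20504}{3}$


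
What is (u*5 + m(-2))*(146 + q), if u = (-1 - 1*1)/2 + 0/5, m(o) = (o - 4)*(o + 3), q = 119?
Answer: -2915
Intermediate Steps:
m(o) = (-4 + o)*(3 + o)
u = -1 (u = (-1 - 1)*(1/2) + 0*(1/5) = -2*1/2 + 0 = -1 + 0 = -1)
(u*5 + m(-2))*(146 + q) = (-1*5 + (-12 + (-2)**2 - 1*(-2)))*(146 + 119) = (-5 + (-12 + 4 + 2))*265 = (-5 - 6)*265 = -11*265 = -2915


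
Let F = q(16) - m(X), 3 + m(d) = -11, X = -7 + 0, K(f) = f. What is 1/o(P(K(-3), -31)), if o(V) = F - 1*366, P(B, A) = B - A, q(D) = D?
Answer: -1/336 ≈ -0.0029762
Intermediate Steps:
X = -7
m(d) = -14 (m(d) = -3 - 11 = -14)
F = 30 (F = 16 - 1*(-14) = 16 + 14 = 30)
o(V) = -336 (o(V) = 30 - 1*366 = 30 - 366 = -336)
1/o(P(K(-3), -31)) = 1/(-336) = -1/336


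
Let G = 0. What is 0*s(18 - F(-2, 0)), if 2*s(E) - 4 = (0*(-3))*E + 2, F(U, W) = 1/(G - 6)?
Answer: 0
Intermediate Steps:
F(U, W) = -⅙ (F(U, W) = 1/(0 - 6) = 1/(-6) = -⅙)
s(E) = 3 (s(E) = 2 + ((0*(-3))*E + 2)/2 = 2 + (0*E + 2)/2 = 2 + (0 + 2)/2 = 2 + (½)*2 = 2 + 1 = 3)
0*s(18 - F(-2, 0)) = 0*3 = 0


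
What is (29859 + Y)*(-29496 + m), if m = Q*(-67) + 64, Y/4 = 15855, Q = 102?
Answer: -3382856214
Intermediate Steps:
Y = 63420 (Y = 4*15855 = 63420)
m = -6770 (m = 102*(-67) + 64 = -6834 + 64 = -6770)
(29859 + Y)*(-29496 + m) = (29859 + 63420)*(-29496 - 6770) = 93279*(-36266) = -3382856214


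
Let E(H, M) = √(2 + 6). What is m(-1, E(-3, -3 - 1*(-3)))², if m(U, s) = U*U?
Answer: 1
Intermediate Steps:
E(H, M) = 2*√2 (E(H, M) = √8 = 2*√2)
m(U, s) = U²
m(-1, E(-3, -3 - 1*(-3)))² = ((-1)²)² = 1² = 1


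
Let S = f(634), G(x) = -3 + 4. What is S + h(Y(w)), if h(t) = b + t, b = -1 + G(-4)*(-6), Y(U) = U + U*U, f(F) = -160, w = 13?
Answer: 15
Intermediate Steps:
Y(U) = U + U²
G(x) = 1
S = -160
b = -7 (b = -1 + 1*(-6) = -1 - 6 = -7)
h(t) = -7 + t
S + h(Y(w)) = -160 + (-7 + 13*(1 + 13)) = -160 + (-7 + 13*14) = -160 + (-7 + 182) = -160 + 175 = 15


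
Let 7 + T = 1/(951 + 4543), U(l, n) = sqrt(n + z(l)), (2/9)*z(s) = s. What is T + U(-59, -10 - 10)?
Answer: -38457/5494 + I*sqrt(1142)/2 ≈ -6.9998 + 16.897*I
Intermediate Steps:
z(s) = 9*s/2
U(l, n) = sqrt(n + 9*l/2)
T = -38457/5494 (T = -7 + 1/(951 + 4543) = -7 + 1/5494 = -38457/5494 ≈ -6.9998)
T + U(-59, -10 - 10) = -38457/5494 + sqrt(4*(-10 - 10) + 18*(-59))/2 = -38457/5494 + sqrt(4*(-20) - 1062)/2 = -38457/5494 + sqrt(-80 - 1062)/2 = -38457/5494 + sqrt(-1142)/2 = -38457/5494 + (I*sqrt(1142))/2 = -38457/5494 + I*sqrt(1142)/2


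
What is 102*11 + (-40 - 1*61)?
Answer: 1021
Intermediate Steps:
102*11 + (-40 - 1*61) = 1122 + (-40 - 61) = 1122 - 101 = 1021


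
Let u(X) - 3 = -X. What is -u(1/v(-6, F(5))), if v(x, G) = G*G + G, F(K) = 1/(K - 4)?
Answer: -5/2 ≈ -2.5000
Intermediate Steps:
F(K) = 1/(-4 + K)
v(x, G) = G + G² (v(x, G) = G² + G = G + G²)
u(X) = 3 - X
-u(1/v(-6, F(5))) = -(3 - 1/((1 + 1/(-4 + 5))/(-4 + 5))) = -(3 - 1/((1 + 1/1)/1)) = -(3 - 1/(1*(1 + 1))) = -(3 - 1/(1*2)) = -(3 - 1/2) = -(3 - 1*½) = -(3 - ½) = -1*5/2 = -5/2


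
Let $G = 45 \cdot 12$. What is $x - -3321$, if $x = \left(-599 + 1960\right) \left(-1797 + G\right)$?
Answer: $-1707456$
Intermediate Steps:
$G = 540$
$x = -1710777$ ($x = \left(-599 + 1960\right) \left(-1797 + 540\right) = 1361 \left(-1257\right) = -1710777$)
$x - -3321 = -1710777 - -3321 = -1710777 + 3321 = -1707456$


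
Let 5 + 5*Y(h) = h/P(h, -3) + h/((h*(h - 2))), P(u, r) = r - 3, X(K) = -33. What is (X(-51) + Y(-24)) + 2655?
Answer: 340833/130 ≈ 2621.8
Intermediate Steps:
P(u, r) = -3 + r
Y(h) = -1 - h/30 + 1/(5*(-2 + h)) (Y(h) = -1 + (h/(-3 - 3) + h/((h*(h - 2))))/5 = -1 + (h/(-6) + h/((h*(-2 + h))))/5 = -1 + (h*(-⅙) + h*(1/(h*(-2 + h))))/5 = -1 + (-h/6 + 1/(-2 + h))/5 = -1 + (1/(-2 + h) - h/6)/5 = -1 + (-h/30 + 1/(5*(-2 + h))) = -1 - h/30 + 1/(5*(-2 + h)))
(X(-51) + Y(-24)) + 2655 = (-33 + (66 - 1*(-24)² - 28*(-24))/(30*(-2 - 24))) + 2655 = (-33 + (1/30)*(66 - 1*576 + 672)/(-26)) + 2655 = (-33 + (1/30)*(-1/26)*(66 - 576 + 672)) + 2655 = (-33 + (1/30)*(-1/26)*162) + 2655 = (-33 - 27/130) + 2655 = -4317/130 + 2655 = 340833/130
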